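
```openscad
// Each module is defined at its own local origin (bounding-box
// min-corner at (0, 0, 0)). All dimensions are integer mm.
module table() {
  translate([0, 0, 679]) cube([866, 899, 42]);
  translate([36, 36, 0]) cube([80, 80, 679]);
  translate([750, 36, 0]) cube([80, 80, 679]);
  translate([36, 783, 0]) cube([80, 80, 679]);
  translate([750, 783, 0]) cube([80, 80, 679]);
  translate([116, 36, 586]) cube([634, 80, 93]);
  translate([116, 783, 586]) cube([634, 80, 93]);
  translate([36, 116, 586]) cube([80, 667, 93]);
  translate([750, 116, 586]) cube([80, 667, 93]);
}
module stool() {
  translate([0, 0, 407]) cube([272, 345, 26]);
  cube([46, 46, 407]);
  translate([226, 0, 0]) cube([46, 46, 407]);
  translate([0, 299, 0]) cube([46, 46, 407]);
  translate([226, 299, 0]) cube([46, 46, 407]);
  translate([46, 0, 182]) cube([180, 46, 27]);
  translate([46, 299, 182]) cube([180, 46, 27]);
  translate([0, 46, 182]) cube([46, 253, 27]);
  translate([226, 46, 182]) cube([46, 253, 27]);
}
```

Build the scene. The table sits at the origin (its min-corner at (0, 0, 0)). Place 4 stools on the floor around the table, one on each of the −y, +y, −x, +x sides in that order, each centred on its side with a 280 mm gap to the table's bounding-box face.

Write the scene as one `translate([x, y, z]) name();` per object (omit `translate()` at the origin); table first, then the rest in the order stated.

table();
translate([297, -625, 0]) stool();
translate([297, 1179, 0]) stool();
translate([-552, 277, 0]) stool();
translate([1146, 277, 0]) stool();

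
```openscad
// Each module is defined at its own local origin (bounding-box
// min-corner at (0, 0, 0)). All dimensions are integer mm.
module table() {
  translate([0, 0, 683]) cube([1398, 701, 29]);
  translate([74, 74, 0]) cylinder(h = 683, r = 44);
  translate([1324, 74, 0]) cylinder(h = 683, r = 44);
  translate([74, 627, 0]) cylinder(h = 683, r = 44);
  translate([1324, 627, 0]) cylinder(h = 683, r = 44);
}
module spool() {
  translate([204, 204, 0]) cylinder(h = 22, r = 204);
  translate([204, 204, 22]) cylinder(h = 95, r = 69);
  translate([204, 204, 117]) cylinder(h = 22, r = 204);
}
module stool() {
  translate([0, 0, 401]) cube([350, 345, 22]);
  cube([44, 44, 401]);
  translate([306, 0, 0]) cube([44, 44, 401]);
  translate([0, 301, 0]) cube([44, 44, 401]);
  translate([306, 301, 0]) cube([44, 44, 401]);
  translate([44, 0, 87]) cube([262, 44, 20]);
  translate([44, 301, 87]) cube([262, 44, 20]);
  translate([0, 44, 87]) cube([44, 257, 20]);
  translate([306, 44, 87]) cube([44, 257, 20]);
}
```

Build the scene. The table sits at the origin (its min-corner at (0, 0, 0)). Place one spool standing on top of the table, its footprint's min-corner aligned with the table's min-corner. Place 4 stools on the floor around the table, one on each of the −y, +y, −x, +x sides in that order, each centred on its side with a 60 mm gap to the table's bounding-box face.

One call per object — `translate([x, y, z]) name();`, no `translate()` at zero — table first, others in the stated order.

table();
translate([0, 0, 712]) spool();
translate([524, -405, 0]) stool();
translate([524, 761, 0]) stool();
translate([-410, 178, 0]) stool();
translate([1458, 178, 0]) stool();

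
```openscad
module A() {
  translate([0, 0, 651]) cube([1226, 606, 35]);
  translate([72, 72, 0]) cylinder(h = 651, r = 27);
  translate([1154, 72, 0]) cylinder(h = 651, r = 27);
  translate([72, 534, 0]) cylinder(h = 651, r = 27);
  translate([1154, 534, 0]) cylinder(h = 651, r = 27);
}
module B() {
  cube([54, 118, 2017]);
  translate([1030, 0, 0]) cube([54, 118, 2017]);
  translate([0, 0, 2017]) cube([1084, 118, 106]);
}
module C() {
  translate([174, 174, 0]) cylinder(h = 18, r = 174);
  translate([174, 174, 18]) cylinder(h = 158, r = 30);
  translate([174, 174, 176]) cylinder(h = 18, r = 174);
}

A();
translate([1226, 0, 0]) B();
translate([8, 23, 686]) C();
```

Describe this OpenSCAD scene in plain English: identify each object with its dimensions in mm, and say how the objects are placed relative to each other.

A is a rectangular dining table. The top is 1226×606×35 mm with its upper surface at z = 686 mm. It stands on four round legs of 54 mm diameter, each leg's bounding box inset 45 mm from the nearest pair of top edges, running from the floor to the underside of the top.

B is a door frame. The clear opening is 976 mm wide and 2017 mm high. Two 54 mm wide jambs, 118 mm deep, stand either side of the opening from the floor to the top of the opening. A 106 mm thick head sits across the top of both jambs, spanning the full outside width of the frame.

C is a spool: two coaxial disc flanges of radius 174 mm and thickness 18 mm, joined by a core cylinder of radius 30 mm and height 158 mm. The lower flange rests on z = 0 and the three cylinders share a vertical axis.

The door frame is against the table's +x side, with their −y faces flush. The spool is on top of the table.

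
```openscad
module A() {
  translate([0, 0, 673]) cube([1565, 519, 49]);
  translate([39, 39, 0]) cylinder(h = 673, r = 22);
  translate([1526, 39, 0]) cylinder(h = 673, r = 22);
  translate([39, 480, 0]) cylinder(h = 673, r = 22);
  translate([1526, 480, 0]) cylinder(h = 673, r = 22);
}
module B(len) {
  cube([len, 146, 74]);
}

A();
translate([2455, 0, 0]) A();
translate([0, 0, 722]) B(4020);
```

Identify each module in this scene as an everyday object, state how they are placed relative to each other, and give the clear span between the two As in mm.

A is a table. B is a beam. A beam spans the tops of two tables. The clear span between the two tables is 890 mm.

Second table starts at x = 2455; first ends at x = 1565; clear span = 2455 − 1565 = 890 mm.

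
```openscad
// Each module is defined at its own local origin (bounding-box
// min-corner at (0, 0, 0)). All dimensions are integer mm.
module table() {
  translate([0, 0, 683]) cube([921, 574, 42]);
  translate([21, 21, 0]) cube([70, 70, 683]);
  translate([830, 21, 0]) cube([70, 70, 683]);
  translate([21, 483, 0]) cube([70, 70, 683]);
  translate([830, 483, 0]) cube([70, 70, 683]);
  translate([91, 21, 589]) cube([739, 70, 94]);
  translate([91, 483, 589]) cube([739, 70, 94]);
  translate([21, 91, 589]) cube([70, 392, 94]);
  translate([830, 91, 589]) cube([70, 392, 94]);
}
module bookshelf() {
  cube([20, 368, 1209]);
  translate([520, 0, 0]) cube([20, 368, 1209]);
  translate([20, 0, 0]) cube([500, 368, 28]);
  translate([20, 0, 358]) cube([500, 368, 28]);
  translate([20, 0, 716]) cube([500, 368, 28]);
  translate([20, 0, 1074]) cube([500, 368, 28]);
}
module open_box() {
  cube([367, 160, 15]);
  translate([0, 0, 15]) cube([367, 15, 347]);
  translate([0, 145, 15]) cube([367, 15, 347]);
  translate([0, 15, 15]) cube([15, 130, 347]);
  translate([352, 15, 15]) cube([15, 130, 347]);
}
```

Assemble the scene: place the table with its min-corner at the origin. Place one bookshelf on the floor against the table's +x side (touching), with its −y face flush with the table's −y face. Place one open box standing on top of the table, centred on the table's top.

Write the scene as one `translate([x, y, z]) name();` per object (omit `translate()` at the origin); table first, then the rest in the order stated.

table();
translate([921, 0, 0]) bookshelf();
translate([277, 207, 725]) open_box();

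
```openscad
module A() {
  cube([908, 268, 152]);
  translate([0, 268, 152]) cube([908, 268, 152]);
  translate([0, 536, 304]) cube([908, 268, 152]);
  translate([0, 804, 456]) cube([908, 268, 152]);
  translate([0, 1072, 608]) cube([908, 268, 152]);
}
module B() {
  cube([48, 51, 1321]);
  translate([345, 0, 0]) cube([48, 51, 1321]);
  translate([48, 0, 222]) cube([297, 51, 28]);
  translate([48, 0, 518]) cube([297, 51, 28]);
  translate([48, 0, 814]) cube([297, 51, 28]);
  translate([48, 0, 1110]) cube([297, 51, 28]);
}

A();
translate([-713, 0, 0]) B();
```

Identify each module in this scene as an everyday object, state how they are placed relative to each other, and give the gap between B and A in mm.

The ladder's nearest face is 320 mm from the staircase's −x face.

A is a staircase. B is a ladder. The ladder is on the floor beside the staircase on its −x side. The gap between the ladder and the staircase is 320 mm.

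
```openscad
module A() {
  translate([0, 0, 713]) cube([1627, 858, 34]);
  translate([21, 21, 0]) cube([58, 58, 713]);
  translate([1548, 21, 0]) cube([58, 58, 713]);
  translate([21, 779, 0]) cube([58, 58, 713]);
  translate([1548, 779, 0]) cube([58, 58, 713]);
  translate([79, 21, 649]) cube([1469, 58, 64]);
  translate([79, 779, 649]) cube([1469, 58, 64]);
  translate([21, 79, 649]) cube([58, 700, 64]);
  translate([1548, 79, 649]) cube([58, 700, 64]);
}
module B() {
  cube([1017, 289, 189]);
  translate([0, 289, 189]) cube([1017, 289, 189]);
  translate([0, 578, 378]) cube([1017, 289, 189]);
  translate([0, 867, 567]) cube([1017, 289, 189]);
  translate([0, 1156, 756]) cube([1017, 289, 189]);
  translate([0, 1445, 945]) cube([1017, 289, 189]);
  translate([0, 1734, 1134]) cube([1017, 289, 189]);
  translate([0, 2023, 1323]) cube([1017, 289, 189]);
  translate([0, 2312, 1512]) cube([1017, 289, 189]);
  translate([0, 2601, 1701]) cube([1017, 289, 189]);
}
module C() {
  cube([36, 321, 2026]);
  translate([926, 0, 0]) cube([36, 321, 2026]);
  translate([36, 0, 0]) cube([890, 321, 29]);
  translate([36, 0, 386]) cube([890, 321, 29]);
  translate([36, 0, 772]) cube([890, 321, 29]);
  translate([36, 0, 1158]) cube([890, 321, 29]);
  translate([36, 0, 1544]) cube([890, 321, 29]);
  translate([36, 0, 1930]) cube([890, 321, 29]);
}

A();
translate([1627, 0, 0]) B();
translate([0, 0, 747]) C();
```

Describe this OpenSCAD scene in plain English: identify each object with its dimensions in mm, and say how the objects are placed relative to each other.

A is a table with a 1627×858 mm rectangular top, 34 mm thick, top surface at z = 747 mm, supported by four 58×58 mm square legs, each inset 21 mm from the nearest pair of top edges, running from the floor. Four apron rails, 58 mm thick and 64 mm tall, run between adjacent legs with their top edges flush with the underside of the top and their outer faces flush with the legs' outer faces.

B is a straight staircase of 10 solid steps. Each step is 1017 mm wide (x), 289 mm deep (y, the going) and 189 mm tall (the rise). The first step rests on the floor; each subsequent step sits one going further in +y and one rise higher in +z, directly behind and above the previous step with no overlap.

C is a bookshelf 962 mm wide overall, 321 mm deep and 2026 mm tall. The two sides are 36 mm thick vertical panels. 6 horizontal shelves of 29 mm thickness span between the inner faces of the sides; the lowest shelf sits on the floor and shelves are stacked with a clear vertical gap of 357 mm between each pair.

The staircase is against the table's +x side, with their −y faces flush. The bookshelf is on top of the table.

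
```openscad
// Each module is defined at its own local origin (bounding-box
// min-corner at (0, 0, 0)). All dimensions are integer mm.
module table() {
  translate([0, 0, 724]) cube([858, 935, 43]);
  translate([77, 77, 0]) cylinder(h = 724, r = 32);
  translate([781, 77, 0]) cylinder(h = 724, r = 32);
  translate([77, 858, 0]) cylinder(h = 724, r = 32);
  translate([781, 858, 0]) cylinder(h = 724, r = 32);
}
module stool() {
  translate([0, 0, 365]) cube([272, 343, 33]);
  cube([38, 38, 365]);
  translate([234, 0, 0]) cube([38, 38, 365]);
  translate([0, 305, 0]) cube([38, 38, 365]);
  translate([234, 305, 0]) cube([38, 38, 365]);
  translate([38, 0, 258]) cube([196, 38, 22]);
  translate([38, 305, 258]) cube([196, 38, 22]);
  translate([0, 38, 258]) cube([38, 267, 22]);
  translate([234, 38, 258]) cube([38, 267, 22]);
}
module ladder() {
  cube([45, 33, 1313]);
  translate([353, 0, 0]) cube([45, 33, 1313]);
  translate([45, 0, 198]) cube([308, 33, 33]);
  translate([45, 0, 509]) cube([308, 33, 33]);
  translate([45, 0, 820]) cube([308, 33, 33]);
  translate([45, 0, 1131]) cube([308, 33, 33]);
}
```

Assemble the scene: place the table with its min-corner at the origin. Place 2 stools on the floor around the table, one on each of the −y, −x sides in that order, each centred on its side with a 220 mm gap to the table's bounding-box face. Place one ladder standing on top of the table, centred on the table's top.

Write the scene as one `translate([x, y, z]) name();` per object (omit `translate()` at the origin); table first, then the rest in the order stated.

table();
translate([293, -563, 0]) stool();
translate([-492, 296, 0]) stool();
translate([230, 451, 767]) ladder();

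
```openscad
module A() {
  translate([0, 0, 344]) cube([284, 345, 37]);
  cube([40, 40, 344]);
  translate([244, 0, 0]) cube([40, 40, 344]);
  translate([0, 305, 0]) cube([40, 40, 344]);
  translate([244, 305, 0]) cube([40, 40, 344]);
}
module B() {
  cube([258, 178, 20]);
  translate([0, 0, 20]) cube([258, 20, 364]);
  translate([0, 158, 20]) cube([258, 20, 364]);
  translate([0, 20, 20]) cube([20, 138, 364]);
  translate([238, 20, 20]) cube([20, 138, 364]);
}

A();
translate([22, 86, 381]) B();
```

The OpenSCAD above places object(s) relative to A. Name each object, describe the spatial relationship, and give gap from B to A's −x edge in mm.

A is a stool. B is an open box. The open box is on top of the stool. The gap from the open box to the stool's −x edge is 22 mm.

The open box's min-x is at 22; the stool's min-x is 0; gap = 22 mm.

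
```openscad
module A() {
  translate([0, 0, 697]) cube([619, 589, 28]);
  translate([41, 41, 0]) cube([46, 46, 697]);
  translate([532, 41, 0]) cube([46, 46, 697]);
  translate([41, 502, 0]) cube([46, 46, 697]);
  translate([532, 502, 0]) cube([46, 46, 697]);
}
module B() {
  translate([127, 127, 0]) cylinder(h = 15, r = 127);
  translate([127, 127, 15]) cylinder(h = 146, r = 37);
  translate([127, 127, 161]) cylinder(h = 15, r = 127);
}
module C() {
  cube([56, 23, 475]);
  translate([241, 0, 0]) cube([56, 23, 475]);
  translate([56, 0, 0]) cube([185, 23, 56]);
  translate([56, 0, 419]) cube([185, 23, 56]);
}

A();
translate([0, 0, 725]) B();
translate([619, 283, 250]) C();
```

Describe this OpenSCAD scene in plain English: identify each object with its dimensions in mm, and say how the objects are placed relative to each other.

A is a table with a 619×589 mm rectangular top, 28 mm thick, top surface at z = 725 mm, supported by four 46×46 mm square legs, each inset 41 mm from the nearest pair of top edges, running from the floor.

B is a spool: two coaxial disc flanges of radius 127 mm and thickness 15 mm, joined by a core cylinder of radius 37 mm and height 146 mm. The lower flange rests on z = 0 and the three cylinders share a vertical axis.

C is a picture frame with a 185×363 mm rectangular opening (x by z) and a uniform 56 mm border on every side. Frame depth is 23 mm along y. It is built from two vertical stiles running the full outside height and two horizontal rails spanning the gap between the stiles.

The spool is on top of the table. The picture frame is beside the table with their tops flush at z = 725.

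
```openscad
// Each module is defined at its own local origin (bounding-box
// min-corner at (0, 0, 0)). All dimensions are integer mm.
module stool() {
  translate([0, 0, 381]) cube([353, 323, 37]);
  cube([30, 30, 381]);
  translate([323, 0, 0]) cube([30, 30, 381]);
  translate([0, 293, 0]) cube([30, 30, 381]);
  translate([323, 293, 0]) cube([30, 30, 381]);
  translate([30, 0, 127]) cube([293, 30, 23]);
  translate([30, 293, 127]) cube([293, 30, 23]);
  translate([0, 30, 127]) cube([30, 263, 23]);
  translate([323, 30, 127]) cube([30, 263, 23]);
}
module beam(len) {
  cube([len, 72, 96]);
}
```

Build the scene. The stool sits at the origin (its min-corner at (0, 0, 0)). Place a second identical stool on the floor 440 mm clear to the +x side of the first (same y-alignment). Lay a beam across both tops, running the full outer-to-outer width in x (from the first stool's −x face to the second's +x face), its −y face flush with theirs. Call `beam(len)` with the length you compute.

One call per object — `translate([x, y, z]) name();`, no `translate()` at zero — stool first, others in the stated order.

stool();
translate([793, 0, 0]) stool();
translate([0, 0, 418]) beam(1146);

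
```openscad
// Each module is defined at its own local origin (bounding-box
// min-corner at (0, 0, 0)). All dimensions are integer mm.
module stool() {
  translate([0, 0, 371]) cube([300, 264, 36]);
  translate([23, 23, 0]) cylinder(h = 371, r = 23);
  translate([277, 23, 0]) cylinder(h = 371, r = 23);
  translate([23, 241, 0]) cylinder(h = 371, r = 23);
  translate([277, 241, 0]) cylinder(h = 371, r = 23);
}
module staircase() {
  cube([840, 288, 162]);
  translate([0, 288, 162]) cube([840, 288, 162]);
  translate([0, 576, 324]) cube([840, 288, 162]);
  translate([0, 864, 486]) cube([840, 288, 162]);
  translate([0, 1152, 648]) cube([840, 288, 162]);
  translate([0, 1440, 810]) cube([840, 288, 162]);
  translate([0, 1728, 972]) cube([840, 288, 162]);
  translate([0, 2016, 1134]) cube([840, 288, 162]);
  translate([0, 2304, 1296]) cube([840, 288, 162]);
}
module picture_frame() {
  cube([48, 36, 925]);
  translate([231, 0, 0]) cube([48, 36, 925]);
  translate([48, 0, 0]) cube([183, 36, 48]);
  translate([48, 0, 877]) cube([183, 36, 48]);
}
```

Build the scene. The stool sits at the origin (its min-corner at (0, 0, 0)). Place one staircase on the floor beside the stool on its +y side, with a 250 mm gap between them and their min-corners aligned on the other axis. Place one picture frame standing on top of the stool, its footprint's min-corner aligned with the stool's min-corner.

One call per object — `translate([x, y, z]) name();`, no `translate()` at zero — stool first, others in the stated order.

stool();
translate([0, 514, 0]) staircase();
translate([0, 0, 407]) picture_frame();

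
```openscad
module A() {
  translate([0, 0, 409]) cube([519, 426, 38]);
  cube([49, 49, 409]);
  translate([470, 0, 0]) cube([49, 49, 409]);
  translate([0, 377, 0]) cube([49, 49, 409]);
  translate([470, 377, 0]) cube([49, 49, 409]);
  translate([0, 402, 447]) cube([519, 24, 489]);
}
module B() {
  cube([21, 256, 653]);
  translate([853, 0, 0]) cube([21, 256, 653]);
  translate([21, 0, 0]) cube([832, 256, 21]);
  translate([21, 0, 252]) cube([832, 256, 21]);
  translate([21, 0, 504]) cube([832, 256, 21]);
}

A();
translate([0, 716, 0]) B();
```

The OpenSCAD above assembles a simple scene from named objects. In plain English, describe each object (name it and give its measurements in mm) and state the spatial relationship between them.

A is a chair. The seat is a 519×426×38 mm slab with its top at z = 447 mm, on four 49×49 mm corner legs (flush with the seat edges, standing on z = 0). A flat backrest 24 mm thick, 489 mm tall, spans the full seat width and rises from the seat top along its +y edge, rear face flush with the rear of the seat.

B is an open bookshelf. Two side panels, each 21 mm thick, 256 mm deep and 653 mm tall, stand 874 mm apart (outside-to-outside). Between them sit 3 shelves, each 21 mm thick and 256 mm deep, spanning the full gap between the sides. The bottom shelf rests on the floor (its underside at z = 0) and the clear gap between one shelf's top and the next shelf's underside is 231 mm.

The bookshelf is on the floor beside the chair on its +y side.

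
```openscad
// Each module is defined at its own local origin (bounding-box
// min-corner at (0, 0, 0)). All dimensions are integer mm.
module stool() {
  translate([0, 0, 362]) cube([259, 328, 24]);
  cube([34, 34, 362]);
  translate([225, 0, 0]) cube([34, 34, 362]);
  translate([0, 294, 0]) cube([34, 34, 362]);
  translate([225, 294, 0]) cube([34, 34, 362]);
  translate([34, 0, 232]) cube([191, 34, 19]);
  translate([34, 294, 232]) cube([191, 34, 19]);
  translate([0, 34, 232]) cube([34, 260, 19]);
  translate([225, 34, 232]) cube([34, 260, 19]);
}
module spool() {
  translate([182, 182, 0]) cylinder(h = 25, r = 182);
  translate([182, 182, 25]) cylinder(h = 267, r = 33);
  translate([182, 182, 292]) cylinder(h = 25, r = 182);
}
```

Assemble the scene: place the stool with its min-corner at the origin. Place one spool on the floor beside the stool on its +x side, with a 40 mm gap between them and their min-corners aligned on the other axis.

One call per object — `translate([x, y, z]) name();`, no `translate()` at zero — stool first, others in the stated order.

stool();
translate([299, 0, 0]) spool();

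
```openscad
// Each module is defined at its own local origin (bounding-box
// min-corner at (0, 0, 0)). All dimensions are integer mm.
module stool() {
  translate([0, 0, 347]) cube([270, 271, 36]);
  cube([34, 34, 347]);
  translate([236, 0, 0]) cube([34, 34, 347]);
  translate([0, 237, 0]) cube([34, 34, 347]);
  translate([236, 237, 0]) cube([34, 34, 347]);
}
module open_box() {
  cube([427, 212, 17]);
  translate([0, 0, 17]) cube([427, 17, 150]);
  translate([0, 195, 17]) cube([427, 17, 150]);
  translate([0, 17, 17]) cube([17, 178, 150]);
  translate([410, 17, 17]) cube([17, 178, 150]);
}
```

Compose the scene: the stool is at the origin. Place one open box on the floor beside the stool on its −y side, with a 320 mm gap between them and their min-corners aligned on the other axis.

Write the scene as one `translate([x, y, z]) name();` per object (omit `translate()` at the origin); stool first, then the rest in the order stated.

stool();
translate([0, -532, 0]) open_box();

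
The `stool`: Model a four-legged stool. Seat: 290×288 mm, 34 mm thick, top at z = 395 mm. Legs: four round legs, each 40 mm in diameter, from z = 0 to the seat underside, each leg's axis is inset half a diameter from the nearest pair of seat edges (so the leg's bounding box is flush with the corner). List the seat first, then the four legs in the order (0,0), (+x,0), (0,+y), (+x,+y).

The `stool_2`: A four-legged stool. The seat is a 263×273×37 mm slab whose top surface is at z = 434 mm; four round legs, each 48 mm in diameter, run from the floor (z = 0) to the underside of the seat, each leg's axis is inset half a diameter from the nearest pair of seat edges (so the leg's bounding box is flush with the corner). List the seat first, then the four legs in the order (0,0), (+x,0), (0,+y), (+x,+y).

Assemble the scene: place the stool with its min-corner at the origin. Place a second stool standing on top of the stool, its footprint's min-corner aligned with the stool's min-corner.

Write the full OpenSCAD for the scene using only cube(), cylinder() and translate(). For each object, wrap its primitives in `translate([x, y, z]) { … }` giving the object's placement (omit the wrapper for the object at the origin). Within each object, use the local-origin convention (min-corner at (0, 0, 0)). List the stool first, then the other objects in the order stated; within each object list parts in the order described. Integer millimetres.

translate([0, 0, 361]) cube([290, 288, 34]);
translate([20, 20, 0]) cylinder(h = 361, r = 20);
translate([270, 20, 0]) cylinder(h = 361, r = 20);
translate([20, 268, 0]) cylinder(h = 361, r = 20);
translate([270, 268, 0]) cylinder(h = 361, r = 20);
translate([0, 0, 395]) {
  translate([0, 0, 397]) cube([263, 273, 37]);
  translate([24, 24, 0]) cylinder(h = 397, r = 24);
  translate([239, 24, 0]) cylinder(h = 397, r = 24);
  translate([24, 249, 0]) cylinder(h = 397, r = 24);
  translate([239, 249, 0]) cylinder(h = 397, r = 24);
}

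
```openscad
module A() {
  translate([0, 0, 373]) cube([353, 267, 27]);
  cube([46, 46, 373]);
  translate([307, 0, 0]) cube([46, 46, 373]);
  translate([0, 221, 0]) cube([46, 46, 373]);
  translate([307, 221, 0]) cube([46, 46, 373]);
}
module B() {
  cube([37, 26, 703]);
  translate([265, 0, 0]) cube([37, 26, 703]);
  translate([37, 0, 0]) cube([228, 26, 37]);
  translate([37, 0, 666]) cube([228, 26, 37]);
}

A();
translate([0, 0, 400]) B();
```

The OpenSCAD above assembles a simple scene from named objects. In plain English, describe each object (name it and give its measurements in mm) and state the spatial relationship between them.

A is a simple wooden stool: a rectangular seat 353 mm (x) by 267 mm (y), 27 mm thick, top face at z = 400 mm, on four square legs, each 46×46 mm in cross-section. The legs rest on z = 0, each flush with a corner of the seat.

B is a rectangular picture frame lying in the x–z plane (depth along y). The opening is 228 mm wide (x) by 629 mm tall (z), surrounded by a border 37 mm wide on all four sides. The frame is 26 mm deep and is made of two full-height vertical stiles with two horizontal rails fitted between them.

The picture frame is on top of the stool.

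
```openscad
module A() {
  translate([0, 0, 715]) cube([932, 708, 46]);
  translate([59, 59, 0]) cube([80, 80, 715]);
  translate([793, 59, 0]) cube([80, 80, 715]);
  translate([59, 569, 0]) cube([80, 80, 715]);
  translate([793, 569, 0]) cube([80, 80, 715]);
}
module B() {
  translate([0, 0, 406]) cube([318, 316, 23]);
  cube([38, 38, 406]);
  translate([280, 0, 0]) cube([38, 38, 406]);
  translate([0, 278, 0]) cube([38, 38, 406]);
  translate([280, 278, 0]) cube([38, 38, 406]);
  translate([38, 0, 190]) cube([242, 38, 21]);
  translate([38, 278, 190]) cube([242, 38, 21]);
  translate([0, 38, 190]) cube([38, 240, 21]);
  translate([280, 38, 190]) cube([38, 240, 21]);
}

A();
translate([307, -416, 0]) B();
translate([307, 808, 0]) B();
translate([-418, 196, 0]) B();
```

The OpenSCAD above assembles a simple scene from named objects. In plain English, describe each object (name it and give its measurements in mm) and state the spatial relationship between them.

A is a table with a 932×708 mm rectangular top, 46 mm thick, top surface at z = 761 mm, supported by four 80×80 mm square legs, each inset 59 mm from the nearest pair of top edges, running from the floor.

B is a simple wooden stool: a rectangular seat 318 mm (x) by 316 mm (y), 23 mm thick, top face at z = 429 mm, on four square legs, each 38×38 mm in cross-section. The legs rest on z = 0, each flush with a corner of the seat. Four stretchers, 38 mm wide and 21 mm tall, connect adjacent legs with their undersides at z = 190 mm, each running between the inner faces of the legs it joins and aligned with the legs' outer faces on the other axis.

Three stools sit around the table at the −y, +y, −x sides.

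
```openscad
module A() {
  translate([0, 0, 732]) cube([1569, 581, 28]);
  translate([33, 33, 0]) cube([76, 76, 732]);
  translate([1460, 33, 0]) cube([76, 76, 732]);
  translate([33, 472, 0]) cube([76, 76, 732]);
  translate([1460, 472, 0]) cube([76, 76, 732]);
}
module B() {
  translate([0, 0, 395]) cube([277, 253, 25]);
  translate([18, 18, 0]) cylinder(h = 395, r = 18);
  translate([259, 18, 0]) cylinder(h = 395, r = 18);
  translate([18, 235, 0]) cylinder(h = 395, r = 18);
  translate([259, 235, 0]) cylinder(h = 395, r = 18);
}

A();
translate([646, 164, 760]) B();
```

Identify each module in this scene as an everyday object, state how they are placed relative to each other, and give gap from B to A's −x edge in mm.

A is a table. B is a stool. The stool is on top of the table, centred. The gap from the stool to the table's −x edge is 646 mm.

The stool's min-x is at 646; the table's min-x is 0; gap = 646 mm.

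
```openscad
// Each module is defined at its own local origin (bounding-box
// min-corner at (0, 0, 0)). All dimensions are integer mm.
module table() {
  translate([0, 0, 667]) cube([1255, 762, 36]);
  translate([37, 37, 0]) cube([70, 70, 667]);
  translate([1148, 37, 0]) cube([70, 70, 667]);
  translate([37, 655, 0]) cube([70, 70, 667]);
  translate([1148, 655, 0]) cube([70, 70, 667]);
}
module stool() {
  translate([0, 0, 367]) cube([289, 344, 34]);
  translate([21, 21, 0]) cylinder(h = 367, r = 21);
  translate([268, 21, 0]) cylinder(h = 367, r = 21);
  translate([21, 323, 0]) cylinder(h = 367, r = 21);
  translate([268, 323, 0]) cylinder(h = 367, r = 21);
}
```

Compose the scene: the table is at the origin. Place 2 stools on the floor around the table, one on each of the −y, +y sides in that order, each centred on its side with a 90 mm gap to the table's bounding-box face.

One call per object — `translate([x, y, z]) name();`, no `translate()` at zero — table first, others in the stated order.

table();
translate([483, -434, 0]) stool();
translate([483, 852, 0]) stool();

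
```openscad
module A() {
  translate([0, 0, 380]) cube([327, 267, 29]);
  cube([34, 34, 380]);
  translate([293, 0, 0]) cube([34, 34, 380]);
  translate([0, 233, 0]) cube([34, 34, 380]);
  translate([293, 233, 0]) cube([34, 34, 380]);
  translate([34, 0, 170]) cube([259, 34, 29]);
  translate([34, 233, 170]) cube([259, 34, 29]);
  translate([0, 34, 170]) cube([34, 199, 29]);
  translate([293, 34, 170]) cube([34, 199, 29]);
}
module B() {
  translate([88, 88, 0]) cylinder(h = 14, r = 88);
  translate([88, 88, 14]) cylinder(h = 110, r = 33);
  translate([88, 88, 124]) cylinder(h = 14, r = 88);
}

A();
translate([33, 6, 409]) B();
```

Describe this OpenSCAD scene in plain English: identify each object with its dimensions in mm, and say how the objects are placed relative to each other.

A is a four-legged stool. The seat is a 327×267×29 mm slab whose top surface is at z = 409 mm; four square legs, each 34×34 mm in cross-section, run from the floor (z = 0) to the underside of the seat, each flush with a corner of the seat. Four stretchers, 34 mm wide and 29 mm tall, connect adjacent legs with their undersides at z = 170 mm, each running between the inner faces of the legs it joins and aligned with the legs' outer faces on the other axis.

B is a spool: two coaxial disc flanges of radius 88 mm and thickness 14 mm, joined by a core cylinder of radius 33 mm and height 110 mm. The lower flange rests on z = 0 and the three cylinders share a vertical axis.

The spool is on top of the stool.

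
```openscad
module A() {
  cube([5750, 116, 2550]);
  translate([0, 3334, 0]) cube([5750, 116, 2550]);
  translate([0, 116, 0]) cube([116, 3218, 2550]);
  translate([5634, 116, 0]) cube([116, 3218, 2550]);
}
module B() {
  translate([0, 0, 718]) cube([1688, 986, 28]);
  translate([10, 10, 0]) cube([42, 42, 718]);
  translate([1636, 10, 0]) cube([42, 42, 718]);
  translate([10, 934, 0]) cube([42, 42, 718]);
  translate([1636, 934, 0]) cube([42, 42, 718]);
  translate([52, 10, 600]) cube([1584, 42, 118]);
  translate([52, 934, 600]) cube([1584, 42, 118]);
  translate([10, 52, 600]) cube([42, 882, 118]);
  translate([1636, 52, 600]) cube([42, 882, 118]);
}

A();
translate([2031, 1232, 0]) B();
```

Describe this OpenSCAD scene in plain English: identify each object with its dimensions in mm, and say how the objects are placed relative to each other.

A is a box-shaped house frame (walls only): outside footprint 5750×3450 mm, wall height 2550 mm, wall thickness 116 mm. The two y-facing walls run the full x-width; the two x-facing walls fit between the inner faces of the y-facing walls.

B is a rectangular dining table. The top is 1688×986×28 mm with its upper surface at z = 746 mm. It stands on four 42×42 mm square legs, each inset 10 mm from the nearest pair of top edges, running from the floor to the underside of the top. Four apron rails, 42 mm thick and 118 mm tall, run between adjacent legs with their top edges flush with the underside of the top and their outer faces flush with the legs' outer faces.

The table sits inside the house frame, centred.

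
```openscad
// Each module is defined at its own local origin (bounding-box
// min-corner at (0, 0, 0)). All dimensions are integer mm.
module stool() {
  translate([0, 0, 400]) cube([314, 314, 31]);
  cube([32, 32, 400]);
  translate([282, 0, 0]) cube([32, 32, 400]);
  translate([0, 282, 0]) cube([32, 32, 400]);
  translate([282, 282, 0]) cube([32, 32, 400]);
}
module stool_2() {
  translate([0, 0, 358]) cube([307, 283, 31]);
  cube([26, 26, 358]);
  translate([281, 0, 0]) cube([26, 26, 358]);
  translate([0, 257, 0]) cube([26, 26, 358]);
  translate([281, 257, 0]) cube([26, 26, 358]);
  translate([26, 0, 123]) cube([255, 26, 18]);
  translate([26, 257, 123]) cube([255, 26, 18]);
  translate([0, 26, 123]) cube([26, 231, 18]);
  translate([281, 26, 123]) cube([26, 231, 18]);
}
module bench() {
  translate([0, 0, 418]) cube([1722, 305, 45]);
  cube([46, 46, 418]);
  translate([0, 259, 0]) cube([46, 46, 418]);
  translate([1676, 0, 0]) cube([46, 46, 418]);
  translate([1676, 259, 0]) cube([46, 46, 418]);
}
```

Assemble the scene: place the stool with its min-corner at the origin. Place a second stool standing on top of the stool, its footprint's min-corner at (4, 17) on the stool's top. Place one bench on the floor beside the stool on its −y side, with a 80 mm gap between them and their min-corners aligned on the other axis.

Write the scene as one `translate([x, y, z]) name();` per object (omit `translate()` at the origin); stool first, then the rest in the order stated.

stool();
translate([4, 17, 431]) stool_2();
translate([0, -385, 0]) bench();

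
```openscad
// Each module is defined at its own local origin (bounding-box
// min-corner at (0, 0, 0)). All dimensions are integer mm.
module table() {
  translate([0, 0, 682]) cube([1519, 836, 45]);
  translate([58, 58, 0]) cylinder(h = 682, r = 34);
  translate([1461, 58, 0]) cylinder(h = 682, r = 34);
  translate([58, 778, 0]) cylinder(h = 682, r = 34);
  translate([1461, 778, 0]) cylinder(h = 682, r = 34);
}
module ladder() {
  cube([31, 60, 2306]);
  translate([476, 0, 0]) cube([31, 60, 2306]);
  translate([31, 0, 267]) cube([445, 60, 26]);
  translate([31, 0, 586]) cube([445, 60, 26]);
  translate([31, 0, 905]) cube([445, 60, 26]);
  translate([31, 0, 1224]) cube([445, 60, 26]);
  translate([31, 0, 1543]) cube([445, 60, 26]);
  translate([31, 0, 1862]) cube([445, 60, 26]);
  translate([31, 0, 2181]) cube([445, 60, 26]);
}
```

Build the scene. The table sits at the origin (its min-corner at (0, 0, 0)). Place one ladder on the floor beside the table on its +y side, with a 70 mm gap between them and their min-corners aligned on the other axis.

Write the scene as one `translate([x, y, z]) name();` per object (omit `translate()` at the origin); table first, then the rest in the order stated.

table();
translate([0, 906, 0]) ladder();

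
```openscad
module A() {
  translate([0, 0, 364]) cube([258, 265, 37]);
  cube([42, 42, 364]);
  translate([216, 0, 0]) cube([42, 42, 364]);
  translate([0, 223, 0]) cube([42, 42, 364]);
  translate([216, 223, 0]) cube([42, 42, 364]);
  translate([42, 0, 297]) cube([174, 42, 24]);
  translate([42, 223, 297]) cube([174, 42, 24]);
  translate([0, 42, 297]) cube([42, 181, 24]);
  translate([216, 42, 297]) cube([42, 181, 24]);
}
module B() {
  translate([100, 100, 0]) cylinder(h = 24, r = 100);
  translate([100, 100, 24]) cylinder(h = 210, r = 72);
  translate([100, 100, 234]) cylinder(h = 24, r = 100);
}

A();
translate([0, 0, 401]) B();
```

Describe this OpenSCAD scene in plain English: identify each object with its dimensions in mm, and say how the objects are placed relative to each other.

A is a four-legged stool. The seat is a 258×265×37 mm slab whose top surface is at z = 401 mm; four square legs, each 42×42 mm in cross-section, run from the floor (z = 0) to the underside of the seat, each flush with a corner of the seat. Four stretchers, 42 mm wide and 24 mm tall, connect adjacent legs with their undersides at z = 297 mm, each running between the inner faces of the legs it joins and aligned with the legs' outer faces on the other axis.

B is a spool: two coaxial disc flanges of radius 100 mm and thickness 24 mm, joined by a core cylinder of radius 72 mm and height 210 mm. The lower flange rests on z = 0 and the three cylinders share a vertical axis.

The spool is on top of the stool.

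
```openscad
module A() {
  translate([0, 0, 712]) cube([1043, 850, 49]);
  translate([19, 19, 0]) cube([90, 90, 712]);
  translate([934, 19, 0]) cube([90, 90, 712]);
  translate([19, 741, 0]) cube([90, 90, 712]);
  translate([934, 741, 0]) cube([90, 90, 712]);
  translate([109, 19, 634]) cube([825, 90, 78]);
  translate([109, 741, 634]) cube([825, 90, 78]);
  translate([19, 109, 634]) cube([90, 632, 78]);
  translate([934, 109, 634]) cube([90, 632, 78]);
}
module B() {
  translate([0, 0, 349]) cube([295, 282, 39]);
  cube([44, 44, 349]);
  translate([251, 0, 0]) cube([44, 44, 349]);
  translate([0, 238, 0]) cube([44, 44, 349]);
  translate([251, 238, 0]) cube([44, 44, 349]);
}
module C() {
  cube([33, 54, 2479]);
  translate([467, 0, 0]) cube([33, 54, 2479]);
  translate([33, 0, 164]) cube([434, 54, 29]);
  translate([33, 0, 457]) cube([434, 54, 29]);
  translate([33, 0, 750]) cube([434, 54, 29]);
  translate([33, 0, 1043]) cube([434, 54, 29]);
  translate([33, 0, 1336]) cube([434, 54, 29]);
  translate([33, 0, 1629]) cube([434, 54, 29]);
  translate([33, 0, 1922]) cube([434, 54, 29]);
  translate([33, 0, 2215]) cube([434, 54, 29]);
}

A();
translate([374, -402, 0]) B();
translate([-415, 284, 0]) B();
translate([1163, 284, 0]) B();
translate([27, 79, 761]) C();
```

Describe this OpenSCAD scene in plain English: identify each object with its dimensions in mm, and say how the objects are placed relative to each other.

A is a table: top 1043 mm (x) × 850 mm (y), 49 mm thick, upper face at z = 761 mm, on four 90×90 mm square legs, each inset 19 mm from the nearest pair of top edges, running from z = 0 to the bottom of the top. Four apron rails, 90 mm thick and 78 mm tall, run between adjacent legs with their top edges flush with the underside of the top and their outer faces flush with the legs' outer faces.

B is a four-legged stool. The seat is 295×282 mm, 39 mm thick, top at z = 388 mm. It stands on four square legs, each 44×44 mm in cross-section, from z = 0 to the seat underside, each flush with a corner of the seat.

C is a straight ladder. Two 33×54 mm vertical rails, 2479 mm tall, stand 500 mm apart (outside-to-outside) with their front faces coplanar on the −y side. 8 rungs, each 54 mm deep and 29 mm tall, span between the inner faces of the rails, front faces flush with the rails. The lowest rung's underside is at z = 164 mm and rungs are spaced 293 mm apart (underside to underside).

Three stools sit around the table at the −y, −x, +x sides. The ladder is on top of the table.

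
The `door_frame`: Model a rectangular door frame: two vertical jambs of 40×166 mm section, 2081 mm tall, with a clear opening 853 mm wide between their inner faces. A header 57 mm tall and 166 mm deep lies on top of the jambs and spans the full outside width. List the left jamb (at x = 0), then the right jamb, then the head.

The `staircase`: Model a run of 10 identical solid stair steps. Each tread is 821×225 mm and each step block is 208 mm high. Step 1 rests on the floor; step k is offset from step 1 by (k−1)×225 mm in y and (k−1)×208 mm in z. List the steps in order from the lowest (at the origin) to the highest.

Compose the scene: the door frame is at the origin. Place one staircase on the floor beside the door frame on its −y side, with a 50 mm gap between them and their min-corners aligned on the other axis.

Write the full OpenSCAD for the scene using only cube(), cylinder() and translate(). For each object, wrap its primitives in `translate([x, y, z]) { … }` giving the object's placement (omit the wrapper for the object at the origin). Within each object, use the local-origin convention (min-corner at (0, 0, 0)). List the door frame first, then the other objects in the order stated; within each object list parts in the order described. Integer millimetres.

cube([40, 166, 2081]);
translate([893, 0, 0]) cube([40, 166, 2081]);
translate([0, 0, 2081]) cube([933, 166, 57]);
translate([0, -2300, 0]) {
  cube([821, 225, 208]);
  translate([0, 225, 208]) cube([821, 225, 208]);
  translate([0, 450, 416]) cube([821, 225, 208]);
  translate([0, 675, 624]) cube([821, 225, 208]);
  translate([0, 900, 832]) cube([821, 225, 208]);
  translate([0, 1125, 1040]) cube([821, 225, 208]);
  translate([0, 1350, 1248]) cube([821, 225, 208]);
  translate([0, 1575, 1456]) cube([821, 225, 208]);
  translate([0, 1800, 1664]) cube([821, 225, 208]);
  translate([0, 2025, 1872]) cube([821, 225, 208]);
}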